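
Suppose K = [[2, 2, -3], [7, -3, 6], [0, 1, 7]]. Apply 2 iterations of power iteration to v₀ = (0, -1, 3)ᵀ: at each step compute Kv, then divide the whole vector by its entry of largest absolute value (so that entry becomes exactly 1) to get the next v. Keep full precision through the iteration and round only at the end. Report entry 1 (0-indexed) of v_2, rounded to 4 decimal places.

-0.1242

Kv0 = (-11.00000, 21.00000, 20.00000); divide by 21.00000 → v1 = (-0.52381, 1.00000, 0.95238)
Kv1 = (-1.90476, -0.95238, 7.66667); divide by 7.66667 → v2 = (-0.24845, -0.12422, 1.00000)
Requested entry of v2: -20/161 = -0.1242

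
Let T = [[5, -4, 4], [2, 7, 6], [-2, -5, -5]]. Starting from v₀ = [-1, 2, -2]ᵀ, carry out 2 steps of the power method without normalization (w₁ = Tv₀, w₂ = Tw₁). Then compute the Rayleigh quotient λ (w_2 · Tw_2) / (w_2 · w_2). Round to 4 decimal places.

λ ≈ 3.1092

w1 = Tv₀ = (-21, 0, 2)
w2 = Tw1 = (-97, -30, 32)
Tw2 = (-237, -212, 184)
w2·Tw2 = (-97)·(-237) + (-30)·(-212) + 32·184 = 35237; w2·w2 = (-97)·(-97) + (-30)·(-30) + 32·32 = 11333
λ ≈ 35237/11333 = 3.1092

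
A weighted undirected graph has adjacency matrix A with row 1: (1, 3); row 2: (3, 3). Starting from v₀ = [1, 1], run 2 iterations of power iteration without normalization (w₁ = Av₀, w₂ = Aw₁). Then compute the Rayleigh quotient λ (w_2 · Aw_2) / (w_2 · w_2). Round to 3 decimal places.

w1 = Av₀ = (4, 6)
w2 = Aw1 = (22, 30)
Aw2 = (112, 156)
w2·Aw2 = 22·112 + 30·156 = 7144; w2·w2 = 22·22 + 30·30 = 1384
λ ≈ 7144/1384 = 5.162

5.162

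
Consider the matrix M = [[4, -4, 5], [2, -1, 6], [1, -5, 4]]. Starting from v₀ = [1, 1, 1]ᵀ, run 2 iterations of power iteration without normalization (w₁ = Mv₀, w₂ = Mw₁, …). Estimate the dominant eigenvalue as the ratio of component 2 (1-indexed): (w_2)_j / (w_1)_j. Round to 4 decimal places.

w1 = Mv₀ = (4·1 + (-4)·1 + 5·1; 2·1 + (-1)·1 + 6·1; 1·1 + (-5)·1 + 4·1) = (5, 7, 0)
w2 = Mw1 = (4·5 + (-4)·7 + 5·0; 2·5 + (-1)·7 + 6·0; 1·5 + (-5)·7 + 4·0) = (-8, 3, -30)
Ratio at component: 3 / 7 = 0.4286

0.4286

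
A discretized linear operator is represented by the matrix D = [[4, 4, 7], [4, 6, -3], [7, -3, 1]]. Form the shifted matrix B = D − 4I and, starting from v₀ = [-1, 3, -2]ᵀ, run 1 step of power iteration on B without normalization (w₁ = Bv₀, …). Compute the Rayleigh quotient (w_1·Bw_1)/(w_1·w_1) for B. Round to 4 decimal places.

B = D − 4I has rows (0, 4, 7); (4, 2, -3); (7, -3, -3)
w1 = Bv₀ = (0·(-1) + 4·3 + 7·(-2); 4·(-1) + 2·3 + (-3)·(-2); 7·(-1) + (-3)·3 + (-3)·(-2)) = (-2, 8, -10)
Bw1 = (-38, 38, -8)
w1·Bw1 = 460; w1·w1 = 168; μ ≈ 460/168 = 2.7381

μ ≈ 2.7381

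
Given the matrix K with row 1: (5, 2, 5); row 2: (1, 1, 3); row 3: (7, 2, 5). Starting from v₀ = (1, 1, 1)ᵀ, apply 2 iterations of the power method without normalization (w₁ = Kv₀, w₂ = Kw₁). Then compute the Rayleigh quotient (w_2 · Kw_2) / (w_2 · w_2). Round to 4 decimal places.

λ ≈ 11.6982

w1 = Kv₀ = (5·1 + 2·1 + 5·1; 1·1 + 1·1 + 3·1; 7·1 + 2·1 + 5·1) = (12, 5, 14)
w2 = Kw1 = (5·12 + 2·5 + 5·14; 1·12 + 1·5 + 3·14; 7·12 + 2·5 + 5·14) = (140, 59, 164)
Kw2 = (1638, 691, 1918)
w2·Kw2 = 140·1638 + 59·691 + 164·1918 = 584641; w2·w2 = 140·140 + 59·59 + 164·164 = 49977
λ ≈ 584641/49977 = 11.6982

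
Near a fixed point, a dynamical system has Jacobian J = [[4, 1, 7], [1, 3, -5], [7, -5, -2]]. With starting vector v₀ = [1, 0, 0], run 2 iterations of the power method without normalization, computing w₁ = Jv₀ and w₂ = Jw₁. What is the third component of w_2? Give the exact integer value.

w1 = Jv₀ = (4, 1, 7)
w2 = Jw1 = (66, -28, 9)
The requested component of w2 is 9.

9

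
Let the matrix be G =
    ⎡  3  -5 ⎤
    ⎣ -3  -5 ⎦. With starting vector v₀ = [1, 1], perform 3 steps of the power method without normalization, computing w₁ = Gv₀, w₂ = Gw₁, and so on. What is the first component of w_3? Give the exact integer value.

w1 = Gv₀ = (3·1 + (-5)·1; (-3)·1 + (-5)·1) = (-2, -8)
w2 = Gw1 = (3·(-2) + (-5)·(-8); (-3)·(-2) + (-5)·(-8)) = (34, 46)
w3 = Gw2 = (-128, -332)
The requested component of w3 is -128.

-128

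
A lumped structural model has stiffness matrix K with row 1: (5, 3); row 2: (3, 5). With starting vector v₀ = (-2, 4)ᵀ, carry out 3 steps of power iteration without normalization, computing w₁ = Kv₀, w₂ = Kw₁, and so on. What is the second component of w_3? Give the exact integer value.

536

w1 = Kv₀ = (2, 14)
w2 = Kw1 = (52, 76)
w3 = Kw2 = (488, 536)
The requested component of w3 is 536.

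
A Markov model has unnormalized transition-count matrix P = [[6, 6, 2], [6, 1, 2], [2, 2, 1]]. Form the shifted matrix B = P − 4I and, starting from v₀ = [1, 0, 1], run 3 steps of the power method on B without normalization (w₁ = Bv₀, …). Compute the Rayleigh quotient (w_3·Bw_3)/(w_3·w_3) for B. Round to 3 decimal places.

B = P − 4I has rows (2, 6, 2); (6, -3, 2); (2, 2, -3)
w1 = Bv₀ = (2·1 + 6·0 + 2·1; 6·1 + (-3)·0 + 2·1; 2·1 + 2·0 + (-3)·1) = (4, 8, -1)
w2 = Bw1 = (2·4 + 6·8 + 2·(-1); 6·4 + (-3)·8 + 2·(-1); 2·4 + 2·8 + (-3)·(-1)) = (54, -2, 27)
w3 = Bw2 = (150, 384, 23)
Bw3 = (2650, -206, 999)
w3·Bw3 = 341373; w3·w3 = 170485; μ ≈ 341373/170485 = 2.002

2.002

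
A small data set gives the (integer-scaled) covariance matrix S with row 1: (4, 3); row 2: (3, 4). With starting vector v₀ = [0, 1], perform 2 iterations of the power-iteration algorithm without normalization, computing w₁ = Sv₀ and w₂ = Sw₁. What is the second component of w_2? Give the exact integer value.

w1 = Sv₀ = (4·0 + 3·1; 3·0 + 4·1) = (3, 4)
w2 = Sw1 = (4·3 + 3·4; 3·3 + 4·4) = (24, 25)
The requested component of w2 is 25.

25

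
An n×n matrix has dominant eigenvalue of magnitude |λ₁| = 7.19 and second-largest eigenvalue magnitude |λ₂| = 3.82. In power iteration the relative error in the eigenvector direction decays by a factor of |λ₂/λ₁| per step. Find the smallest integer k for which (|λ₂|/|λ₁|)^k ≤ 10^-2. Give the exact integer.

|λ₂/λ₁| = 3.82/7.19 = 0.53129
Need k ≥ ln(10^-2) / ln(0.53129) = -4.6052 / -0.6324 ≈ 7.282
Smallest integer k satisfying the bound: 8

8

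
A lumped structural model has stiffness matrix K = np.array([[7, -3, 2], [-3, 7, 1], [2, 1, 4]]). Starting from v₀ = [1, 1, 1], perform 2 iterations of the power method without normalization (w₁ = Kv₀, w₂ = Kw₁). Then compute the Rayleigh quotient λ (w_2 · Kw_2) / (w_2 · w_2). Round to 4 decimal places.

w1 = Kv₀ = (6, 5, 7)
w2 = Kw1 = (41, 24, 45)
Kw2 = (305, 90, 286)
w2·Kw2 = 41·305 + 24·90 + 45·286 = 27535; w2·w2 = 41·41 + 24·24 + 45·45 = 4282
λ ≈ 27535/4282 = 6.4304

6.4304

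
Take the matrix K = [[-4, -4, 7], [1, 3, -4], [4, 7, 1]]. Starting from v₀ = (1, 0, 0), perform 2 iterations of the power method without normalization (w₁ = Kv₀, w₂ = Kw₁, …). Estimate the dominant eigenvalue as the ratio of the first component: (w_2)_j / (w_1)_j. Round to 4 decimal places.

w1 = Kv₀ = ((-4)·1 + (-4)·0 + 7·0; 1·1 + 3·0 + (-4)·0; 4·1 + 7·0 + 1·0) = (-4, 1, 4)
w2 = Kw1 = ((-4)·(-4) + (-4)·1 + 7·4; 1·(-4) + 3·1 + (-4)·4; 4·(-4) + 7·1 + 1·4) = (40, -17, -5)
Ratio at component: 40 / -4 = -10.0000

λ ≈ -10.0000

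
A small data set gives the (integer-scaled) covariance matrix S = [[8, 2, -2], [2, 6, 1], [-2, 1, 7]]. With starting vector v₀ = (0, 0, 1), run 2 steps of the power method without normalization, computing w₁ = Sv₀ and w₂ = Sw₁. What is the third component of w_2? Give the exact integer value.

54

w1 = Sv₀ = (-2, 1, 7)
w2 = Sw1 = (-28, 9, 54)
The requested component of w2 is 54.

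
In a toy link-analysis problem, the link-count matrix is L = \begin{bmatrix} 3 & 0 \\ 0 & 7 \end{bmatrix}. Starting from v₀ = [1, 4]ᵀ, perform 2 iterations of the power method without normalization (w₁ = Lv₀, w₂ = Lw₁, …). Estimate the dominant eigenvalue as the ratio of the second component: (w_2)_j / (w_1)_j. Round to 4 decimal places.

7.0000

w1 = Lv₀ = (3·1 + 0·4; 0·1 + 7·4) = (3, 28)
w2 = Lw1 = (3·3 + 0·28; 0·3 + 7·28) = (9, 196)
Ratio at component: 196 / 28 = 7.0000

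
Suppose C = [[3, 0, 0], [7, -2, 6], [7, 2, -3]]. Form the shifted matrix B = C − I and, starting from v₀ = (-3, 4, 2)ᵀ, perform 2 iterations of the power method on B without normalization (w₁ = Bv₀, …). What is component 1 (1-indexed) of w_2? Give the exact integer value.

-12

B = C − I has rows (2, 0, 0); (7, -3, 6); (7, 2, -4)
w1 = Bv₀ = (-6, -21, -21)
w2 = Bw1 = (-12, -105, 0)
Requested component of w2: -12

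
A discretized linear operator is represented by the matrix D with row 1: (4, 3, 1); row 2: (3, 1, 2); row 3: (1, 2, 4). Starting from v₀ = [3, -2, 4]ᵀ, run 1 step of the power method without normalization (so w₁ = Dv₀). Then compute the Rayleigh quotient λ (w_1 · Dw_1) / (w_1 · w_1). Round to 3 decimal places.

w1 = Dv₀ = (4·3 + 3·(-2) + 1·4; 3·3 + 1·(-2) + 2·4; 1·3 + 2·(-2) + 4·4) = (10, 15, 15)
Dw1 = (100, 75, 100)
w1·Dw1 = 10·100 + 15·75 + 15·100 = 3625; w1·w1 = 10·10 + 15·15 + 15·15 = 550
λ ≈ 3625/550 = 6.591

λ ≈ 6.591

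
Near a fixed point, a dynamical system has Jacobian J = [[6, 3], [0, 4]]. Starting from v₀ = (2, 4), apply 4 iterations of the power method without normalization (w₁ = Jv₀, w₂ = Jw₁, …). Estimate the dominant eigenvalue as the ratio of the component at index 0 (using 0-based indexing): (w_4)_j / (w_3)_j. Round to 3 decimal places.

λ ≈ 6.571

w1 = Jv₀ = (6·2 + 3·4; 0·2 + 4·4) = (24, 16)
w2 = Jw1 = (6·24 + 3·16; 0·24 + 4·16) = (192, 64)
w3 = Jw2 = (1344, 256)
w4 = Jw3 = (8832, 1024)
Ratio at component: 8832 / 1344 = 6.571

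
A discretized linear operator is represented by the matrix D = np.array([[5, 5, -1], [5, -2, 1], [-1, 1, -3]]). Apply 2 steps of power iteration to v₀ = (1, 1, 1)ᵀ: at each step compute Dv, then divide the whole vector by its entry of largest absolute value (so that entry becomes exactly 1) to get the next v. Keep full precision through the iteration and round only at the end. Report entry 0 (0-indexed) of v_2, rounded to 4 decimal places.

1.0000

Dv0 = (9.00000, 4.00000, -3.00000); divide by 9.00000 → v1 = (1.00000, 0.44444, -0.33333)
Dv1 = (7.55556, 3.77778, 0.44444); divide by 7.55556 → v2 = (1.00000, 0.50000, 0.05882)
Requested entry of v2: 68/68 = 1.0000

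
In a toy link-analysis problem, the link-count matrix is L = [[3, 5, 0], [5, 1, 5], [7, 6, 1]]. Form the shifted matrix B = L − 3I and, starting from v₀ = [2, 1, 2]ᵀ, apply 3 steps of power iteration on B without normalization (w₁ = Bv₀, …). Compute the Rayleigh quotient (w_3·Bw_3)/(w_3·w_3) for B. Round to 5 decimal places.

B = L − 3I has rows (0, 5, 0); (5, -2, 5); (7, 6, -2)
w1 = Bv₀ = (0·2 + 5·1 + 0·2; 5·2 + (-2)·1 + 5·2; 7·2 + 6·1 + (-2)·2) = (5, 18, 16)
w2 = Bw1 = (0·5 + 5·18 + 0·16; 5·5 + (-2)·18 + 5·16; 7·5 + 6·18 + (-2)·16) = (90, 69, 111)
w3 = Bw2 = (345, 867, 822)
Bw3 = (4335, 4101, 5973)
w3·Bw3 = 9960948; w3·w3 = 1546398; μ ≈ 9960948/1546398 = 6.44139

6.44139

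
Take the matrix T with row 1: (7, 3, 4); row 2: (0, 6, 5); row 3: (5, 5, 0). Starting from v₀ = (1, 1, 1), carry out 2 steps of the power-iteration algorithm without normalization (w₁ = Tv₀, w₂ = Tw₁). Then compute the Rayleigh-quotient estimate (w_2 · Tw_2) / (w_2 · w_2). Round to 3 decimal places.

w1 = Tv₀ = (14, 11, 10)
w2 = Tw1 = (171, 116, 125)
Tw2 = (2045, 1321, 1435)
w2·Tw2 = 171·2045 + 116·1321 + 125·1435 = 682306; w2·w2 = 171·171 + 116·116 + 125·125 = 58322
λ ≈ 682306/58322 = 11.699

λ ≈ 11.699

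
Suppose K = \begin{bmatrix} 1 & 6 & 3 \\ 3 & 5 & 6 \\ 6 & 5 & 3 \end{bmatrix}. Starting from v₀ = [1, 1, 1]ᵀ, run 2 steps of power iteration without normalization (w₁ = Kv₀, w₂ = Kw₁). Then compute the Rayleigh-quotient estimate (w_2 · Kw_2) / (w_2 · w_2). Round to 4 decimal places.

w1 = Kv₀ = (10, 14, 14)
w2 = Kw1 = (136, 184, 172)
Kw2 = (1756, 2360, 2252)
w2·Kw2 = 136·1756 + 184·2360 + 172·2252 = 1060400; w2·w2 = 136·136 + 184·184 + 172·172 = 81936
λ ≈ 1060400/81936 = 12.9418

λ ≈ 12.9418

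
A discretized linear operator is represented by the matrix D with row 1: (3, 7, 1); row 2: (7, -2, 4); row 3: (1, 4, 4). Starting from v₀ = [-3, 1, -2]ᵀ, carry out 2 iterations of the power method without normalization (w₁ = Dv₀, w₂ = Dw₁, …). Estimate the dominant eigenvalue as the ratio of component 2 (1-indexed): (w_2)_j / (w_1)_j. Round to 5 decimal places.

w1 = Dv₀ = (3·(-3) + 7·1 + 1·(-2); 7·(-3) + (-2)·1 + 4·(-2); 1·(-3) + 4·1 + 4·(-2)) = (-4, -31, -7)
w2 = Dw1 = (3·(-4) + 7·(-31) + 1·(-7); 7·(-4) + (-2)·(-31) + 4·(-7); 1·(-4) + 4·(-31) + 4·(-7)) = (-236, 6, -156)
Ratio at component: 6 / -31 = -0.19355

-0.19355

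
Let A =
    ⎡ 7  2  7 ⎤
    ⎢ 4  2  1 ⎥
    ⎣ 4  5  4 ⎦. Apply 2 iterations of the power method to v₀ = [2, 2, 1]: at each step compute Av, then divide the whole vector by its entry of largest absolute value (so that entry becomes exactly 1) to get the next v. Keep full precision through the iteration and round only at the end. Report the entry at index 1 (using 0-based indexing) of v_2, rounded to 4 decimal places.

Av0 = (25.00000, 13.00000, 22.00000); divide by 25.00000 → v1 = (1.00000, 0.52000, 0.88000)
Av1 = (14.20000, 5.92000, 10.12000); divide by 14.20000 → v2 = (1.00000, 0.41690, 0.71268)
Requested entry of v2: 148/355 = 0.4169

0.4169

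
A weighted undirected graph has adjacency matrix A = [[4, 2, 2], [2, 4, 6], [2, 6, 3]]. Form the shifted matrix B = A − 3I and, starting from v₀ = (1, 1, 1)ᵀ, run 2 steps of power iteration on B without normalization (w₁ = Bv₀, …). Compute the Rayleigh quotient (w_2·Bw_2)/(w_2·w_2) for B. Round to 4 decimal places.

μ ≈ 7.7085

B = A − 3I has rows (1, 2, 2); (2, 1, 6); (2, 6, 0)
w1 = Bv₀ = (5, 9, 8)
w2 = Bw1 = (39, 67, 64)
Bw2 = (301, 529, 480)
w2·Bw2 = 77902; w2·w2 = 10106; μ ≈ 77902/10106 = 7.7085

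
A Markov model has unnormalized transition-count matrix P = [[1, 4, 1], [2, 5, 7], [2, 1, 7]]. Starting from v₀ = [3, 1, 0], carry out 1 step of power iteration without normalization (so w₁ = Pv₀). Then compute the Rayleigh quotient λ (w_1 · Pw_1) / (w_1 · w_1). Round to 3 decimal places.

w1 = Pv₀ = (7, 11, 7)
Pw1 = (58, 118, 74)
w1·Pw1 = 7·58 + 11·118 + 7·74 = 2222; w1·w1 = 7·7 + 11·11 + 7·7 = 219
λ ≈ 2222/219 = 10.146

10.146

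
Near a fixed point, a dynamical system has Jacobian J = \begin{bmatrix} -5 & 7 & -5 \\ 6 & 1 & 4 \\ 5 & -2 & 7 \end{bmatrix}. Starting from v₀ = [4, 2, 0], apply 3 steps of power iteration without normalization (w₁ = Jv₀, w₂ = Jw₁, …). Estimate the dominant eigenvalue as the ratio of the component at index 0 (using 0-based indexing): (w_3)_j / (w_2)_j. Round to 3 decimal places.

λ ≈ -3.273

w1 = Jv₀ = (-6, 26, 16)
w2 = Jw1 = (132, 54, 30)
w3 = Jw2 = (-432, 966, 762)
Ratio at component: -432 / 132 = -3.273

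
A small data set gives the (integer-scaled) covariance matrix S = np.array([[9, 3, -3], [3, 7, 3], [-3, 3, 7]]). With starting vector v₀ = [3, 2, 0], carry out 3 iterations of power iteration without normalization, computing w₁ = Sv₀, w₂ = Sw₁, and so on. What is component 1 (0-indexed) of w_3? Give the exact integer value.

2729

w1 = Sv₀ = (33, 23, -3)
w2 = Sw1 = (375, 251, -51)
w3 = Sw2 = (4281, 2729, -729)
The requested component of w3 is 2729.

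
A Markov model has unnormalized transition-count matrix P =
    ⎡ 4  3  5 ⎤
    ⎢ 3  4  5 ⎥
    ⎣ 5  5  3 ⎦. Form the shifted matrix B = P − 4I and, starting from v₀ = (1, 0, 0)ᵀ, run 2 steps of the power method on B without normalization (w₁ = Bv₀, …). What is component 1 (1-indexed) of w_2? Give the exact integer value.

B = P − 4I has rows (0, 3, 5); (3, 0, 5); (5, 5, -1)
w1 = Bv₀ = (0·1 + 3·0 + 5·0; 3·1 + 0·0 + 5·0; 5·1 + 5·0 + (-1)·0) = (0, 3, 5)
w2 = Bw1 = (0·0 + 3·3 + 5·5; 3·0 + 0·3 + 5·5; 5·0 + 5·3 + (-1)·5) = (34, 25, 10)
Requested component of w2: 34

34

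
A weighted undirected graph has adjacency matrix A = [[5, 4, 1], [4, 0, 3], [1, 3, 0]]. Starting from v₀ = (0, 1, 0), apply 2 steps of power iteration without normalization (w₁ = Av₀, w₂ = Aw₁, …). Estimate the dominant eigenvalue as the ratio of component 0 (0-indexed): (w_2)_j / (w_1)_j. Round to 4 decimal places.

w1 = Av₀ = (5·0 + 4·1 + 1·0; 4·0 + 0·1 + 3·0; 1·0 + 3·1 + 0·0) = (4, 0, 3)
w2 = Aw1 = (5·4 + 4·0 + 1·3; 4·4 + 0·0 + 3·3; 1·4 + 3·0 + 0·3) = (23, 25, 4)
Ratio at component: 23 / 4 = 5.7500

5.7500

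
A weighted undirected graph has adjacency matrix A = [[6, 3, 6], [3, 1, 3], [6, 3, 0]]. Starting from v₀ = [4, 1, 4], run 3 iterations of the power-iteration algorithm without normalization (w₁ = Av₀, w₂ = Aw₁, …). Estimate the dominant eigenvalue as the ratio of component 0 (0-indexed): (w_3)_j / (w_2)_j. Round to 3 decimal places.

w1 = Av₀ = (6·4 + 3·1 + 6·4; 3·4 + 1·1 + 3·4; 6·4 + 3·1 + 0·4) = (51, 25, 27)
w2 = Aw1 = (6·51 + 3·25 + 6·27; 3·51 + 1·25 + 3·27; 6·51 + 3·25 + 0·27) = (543, 259, 381)
w3 = Aw2 = (6321, 3031, 4035)
Ratio at component: 6321 / 543 = 11.641

λ ≈ 11.641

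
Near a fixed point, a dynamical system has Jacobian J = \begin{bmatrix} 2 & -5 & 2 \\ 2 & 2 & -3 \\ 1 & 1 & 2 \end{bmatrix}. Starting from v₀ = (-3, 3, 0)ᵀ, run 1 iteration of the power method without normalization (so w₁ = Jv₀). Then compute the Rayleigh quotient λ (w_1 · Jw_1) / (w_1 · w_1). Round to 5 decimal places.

w1 = Jv₀ = (2·(-3) + (-5)·3 + 2·0; 2·(-3) + 2·3 + (-3)·0; 1·(-3) + 1·3 + 2·0) = (-21, 0, 0)
Jw1 = (-42, -42, -21)
w1·Jw1 = (-21)·(-42) + 0·(-42) + 0·(-21) = 882; w1·w1 = (-21)·(-21) + 0·0 + 0·0 = 441
λ ≈ 882/441 = 2.00000

λ ≈ 2.00000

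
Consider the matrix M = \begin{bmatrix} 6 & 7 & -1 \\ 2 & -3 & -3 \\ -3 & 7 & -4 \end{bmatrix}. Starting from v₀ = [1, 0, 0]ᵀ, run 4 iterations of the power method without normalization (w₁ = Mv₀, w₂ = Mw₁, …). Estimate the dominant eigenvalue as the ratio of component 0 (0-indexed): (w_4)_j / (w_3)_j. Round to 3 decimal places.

6.831

w1 = Mv₀ = (6·1 + 7·0 + (-1)·0; 2·1 + (-3)·0 + (-3)·0; (-3)·1 + 7·0 + (-4)·0) = (6, 2, -3)
w2 = Mw1 = (6·6 + 7·2 + (-1)·(-3); 2·6 + (-3)·2 + (-3)·(-3); (-3)·6 + 7·2 + (-4)·(-3)) = (53, 15, 8)
w3 = Mw2 = (415, 37, -86)
w4 = Mw3 = (2835, 977, -642)
Ratio at component: 2835 / 415 = 6.831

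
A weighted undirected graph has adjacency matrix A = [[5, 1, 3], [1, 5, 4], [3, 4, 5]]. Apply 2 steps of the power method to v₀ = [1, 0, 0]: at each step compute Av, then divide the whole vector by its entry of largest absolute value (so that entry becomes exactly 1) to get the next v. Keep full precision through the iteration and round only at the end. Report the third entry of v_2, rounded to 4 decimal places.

Av0 = (5.00000, 1.00000, 3.00000); divide by 5.00000 → v1 = (1.00000, 0.20000, 0.60000)
Av1 = (7.00000, 4.40000, 6.80000); divide by 7.00000 → v2 = (1.00000, 0.62857, 0.97143)
Requested entry of v2: 34/35 = 0.9714

0.9714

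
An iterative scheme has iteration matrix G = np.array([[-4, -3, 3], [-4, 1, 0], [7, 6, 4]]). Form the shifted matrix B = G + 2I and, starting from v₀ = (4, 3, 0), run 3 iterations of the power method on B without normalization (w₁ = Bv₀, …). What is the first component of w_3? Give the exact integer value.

-182

B = G + 2I has rows (-2, -3, 3); (-4, 3, 0); (7, 6, 6)
w1 = Bv₀ = ((-2)·4 + (-3)·3 + 3·0; (-4)·4 + 3·3 + 0·0; 7·4 + 6·3 + 6·0) = (-17, -7, 46)
w2 = Bw1 = ((-2)·(-17) + (-3)·(-7) + 3·46; (-4)·(-17) + 3·(-7) + 0·46; 7·(-17) + 6·(-7) + 6·46) = (193, 47, 115)
w3 = Bw2 = (-182, -631, 2323)
Requested component of w3: -182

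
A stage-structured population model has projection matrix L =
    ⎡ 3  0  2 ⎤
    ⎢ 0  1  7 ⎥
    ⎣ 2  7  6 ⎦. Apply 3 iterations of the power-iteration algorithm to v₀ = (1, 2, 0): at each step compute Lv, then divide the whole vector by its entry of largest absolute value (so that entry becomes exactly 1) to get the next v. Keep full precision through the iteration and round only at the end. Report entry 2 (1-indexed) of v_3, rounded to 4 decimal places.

0.5876

Lv0 = (3.00000, 2.00000, 16.00000); divide by 16.00000 → v1 = (0.18750, 0.12500, 1.00000)
Lv1 = (2.56250, 7.12500, 7.25000); divide by 7.25000 → v2 = (0.35345, 0.98276, 1.00000)
Lv2 = (3.06034, 7.98276, 13.58621); divide by 13.58621 → v3 = (0.22525, 0.58756, 1.00000)
Requested entry of v3: 926/1576 = 0.5876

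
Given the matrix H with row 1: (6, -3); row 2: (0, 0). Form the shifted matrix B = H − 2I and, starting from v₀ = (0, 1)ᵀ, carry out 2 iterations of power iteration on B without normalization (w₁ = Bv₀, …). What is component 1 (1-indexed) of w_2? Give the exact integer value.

B = H − 2I has rows (4, -3); (0, -2)
w1 = Bv₀ = (4·0 + (-3)·1; 0·0 + (-2)·1) = (-3, -2)
w2 = Bw1 = (4·(-3) + (-3)·(-2); 0·(-3) + (-2)·(-2)) = (-6, 4)
Requested component of w2: -6

-6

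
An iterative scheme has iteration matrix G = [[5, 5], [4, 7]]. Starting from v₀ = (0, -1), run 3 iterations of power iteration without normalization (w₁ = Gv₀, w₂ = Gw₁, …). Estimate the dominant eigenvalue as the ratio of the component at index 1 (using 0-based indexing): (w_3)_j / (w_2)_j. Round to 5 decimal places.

10.47826

w1 = Gv₀ = (5·0 + 5·(-1); 4·0 + 7·(-1)) = (-5, -7)
w2 = Gw1 = (5·(-5) + 5·(-7); 4·(-5) + 7·(-7)) = (-60, -69)
w3 = Gw2 = (-645, -723)
Ratio at component: -723 / -69 = 10.47826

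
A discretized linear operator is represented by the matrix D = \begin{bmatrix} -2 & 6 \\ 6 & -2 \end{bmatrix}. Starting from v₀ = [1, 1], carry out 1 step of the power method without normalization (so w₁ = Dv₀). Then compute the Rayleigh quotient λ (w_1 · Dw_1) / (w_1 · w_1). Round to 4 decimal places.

w1 = Dv₀ = (4, 4)
Dw1 = (16, 16)
w1·Dw1 = 4·16 + 4·16 = 128; w1·w1 = 4·4 + 4·4 = 32
λ ≈ 128/32 = 4.0000

4.0000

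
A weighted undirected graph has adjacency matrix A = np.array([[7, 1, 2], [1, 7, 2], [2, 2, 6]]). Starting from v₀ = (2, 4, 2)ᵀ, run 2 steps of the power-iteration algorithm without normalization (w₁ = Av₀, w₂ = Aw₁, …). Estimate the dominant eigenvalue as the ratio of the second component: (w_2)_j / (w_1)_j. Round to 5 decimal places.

9.05882

w1 = Av₀ = (7·2 + 1·4 + 2·2; 1·2 + 7·4 + 2·2; 2·2 + 2·4 + 6·2) = (22, 34, 24)
w2 = Aw1 = (7·22 + 1·34 + 2·24; 1·22 + 7·34 + 2·24; 2·22 + 2·34 + 6·24) = (236, 308, 256)
Ratio at component: 308 / 34 = 9.05882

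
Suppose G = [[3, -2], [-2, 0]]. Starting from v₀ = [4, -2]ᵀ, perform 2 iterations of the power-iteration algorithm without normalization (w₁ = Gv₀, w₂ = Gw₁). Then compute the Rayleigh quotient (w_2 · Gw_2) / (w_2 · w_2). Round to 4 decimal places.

4.0000

w1 = Gv₀ = (16, -8)
w2 = Gw1 = (64, -32)
Gw2 = (256, -128)
w2·Gw2 = 64·256 + (-32)·(-128) = 20480; w2·w2 = 64·64 + (-32)·(-32) = 5120
λ ≈ 20480/5120 = 4.0000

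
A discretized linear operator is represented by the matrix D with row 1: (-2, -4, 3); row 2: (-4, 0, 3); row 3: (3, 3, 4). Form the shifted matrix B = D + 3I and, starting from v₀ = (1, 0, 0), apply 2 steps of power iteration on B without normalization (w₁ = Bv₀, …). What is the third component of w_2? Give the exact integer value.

12

B = D + 3I has rows (1, -4, 3); (-4, 3, 3); (3, 3, 7)
w1 = Bv₀ = (1, -4, 3)
w2 = Bw1 = (26, -7, 12)
Requested component of w2: 12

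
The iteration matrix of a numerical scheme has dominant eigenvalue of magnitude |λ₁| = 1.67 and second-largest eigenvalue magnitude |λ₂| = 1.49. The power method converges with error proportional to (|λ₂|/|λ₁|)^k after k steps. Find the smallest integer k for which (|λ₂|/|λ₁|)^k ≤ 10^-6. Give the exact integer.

122

|λ₂/λ₁| = 1.49/1.67 = 0.89222
Need k ≥ ln(10^-6) / ln(0.89222) = -13.8155 / -0.1140 ≈ 121.138
Smallest integer k satisfying the bound: 122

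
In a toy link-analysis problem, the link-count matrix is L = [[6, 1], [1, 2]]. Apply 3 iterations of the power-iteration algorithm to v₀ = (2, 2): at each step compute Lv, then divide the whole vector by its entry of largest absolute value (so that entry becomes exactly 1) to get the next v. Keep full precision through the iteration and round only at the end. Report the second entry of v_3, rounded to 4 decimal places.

0.2509

Lv0 = (14.00000, 6.00000); divide by 14.00000 → v1 = (1.00000, 0.42857)
Lv1 = (6.42857, 1.85714); divide by 6.42857 → v2 = (1.00000, 0.28889)
Lv2 = (6.28889, 1.57778); divide by 6.28889 → v3 = (1.00000, 0.25088)
Requested entry of v3: 142/566 = 0.2509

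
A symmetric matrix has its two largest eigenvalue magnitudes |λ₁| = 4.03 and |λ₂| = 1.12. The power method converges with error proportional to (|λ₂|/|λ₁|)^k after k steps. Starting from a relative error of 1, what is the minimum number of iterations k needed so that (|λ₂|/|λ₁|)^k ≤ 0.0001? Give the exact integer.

|λ₂/λ₁| = 1.12/4.03 = 0.27792
Need k ≥ ln(0.0001) / ln(0.27792) = -9.2103 / -1.2804 ≈ 7.193
Smallest integer k satisfying the bound: 8

8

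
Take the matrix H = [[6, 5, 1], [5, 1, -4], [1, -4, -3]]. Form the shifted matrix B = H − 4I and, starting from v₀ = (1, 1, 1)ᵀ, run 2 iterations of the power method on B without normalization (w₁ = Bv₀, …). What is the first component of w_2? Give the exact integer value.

B = H − 4I has rows (2, 5, 1); (5, -3, -4); (1, -4, -7)
w1 = Bv₀ = (2·1 + 5·1 + 1·1; 5·1 + (-3)·1 + (-4)·1; 1·1 + (-4)·1 + (-7)·1) = (8, -2, -10)
w2 = Bw1 = (2·8 + 5·(-2) + 1·(-10); 5·8 + (-3)·(-2) + (-4)·(-10); 1·8 + (-4)·(-2) + (-7)·(-10)) = (-4, 86, 86)
Requested component of w2: -4

-4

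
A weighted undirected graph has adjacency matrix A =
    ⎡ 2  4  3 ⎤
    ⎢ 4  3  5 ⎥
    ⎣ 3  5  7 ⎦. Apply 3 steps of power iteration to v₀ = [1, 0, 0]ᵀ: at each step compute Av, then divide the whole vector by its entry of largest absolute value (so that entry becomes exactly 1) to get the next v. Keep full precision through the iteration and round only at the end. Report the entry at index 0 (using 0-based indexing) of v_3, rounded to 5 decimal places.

Av0 = (2.000000, 4.000000, 3.000000); divide by 4.000000 → v1 = (0.500000, 1.000000, 0.750000)
Av1 = (7.250000, 8.750000, 11.750000); divide by 11.750000 → v2 = (0.617021, 0.744681, 1.000000)
Av2 = (7.212766, 9.702128, 12.574468); divide by 12.574468 → v3 = (0.573604, 0.771574, 1.000000)
Requested entry of v3: 339/591 = 0.57360

0.57360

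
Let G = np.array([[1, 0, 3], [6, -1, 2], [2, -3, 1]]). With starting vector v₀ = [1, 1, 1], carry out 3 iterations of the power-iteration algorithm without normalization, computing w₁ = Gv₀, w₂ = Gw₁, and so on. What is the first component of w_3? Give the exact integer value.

w1 = Gv₀ = (1·1 + 0·1 + 3·1; 6·1 + (-1)·1 + 2·1; 2·1 + (-3)·1 + 1·1) = (4, 7, 0)
w2 = Gw1 = (1·4 + 0·7 + 3·0; 6·4 + (-1)·7 + 2·0; 2·4 + (-3)·7 + 1·0) = (4, 17, -13)
w3 = Gw2 = (-35, -19, -56)
The requested component of w3 is -35.

-35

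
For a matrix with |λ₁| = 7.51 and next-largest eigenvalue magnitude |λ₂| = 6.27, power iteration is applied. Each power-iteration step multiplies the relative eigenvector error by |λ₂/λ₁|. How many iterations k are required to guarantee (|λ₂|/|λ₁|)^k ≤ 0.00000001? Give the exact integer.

103

|λ₂/λ₁| = 6.27/7.51 = 0.83489
Need k ≥ ln(0.00000001) / ln(0.83489) = -18.4207 / -0.1805 ≈ 102.077
Smallest integer k satisfying the bound: 103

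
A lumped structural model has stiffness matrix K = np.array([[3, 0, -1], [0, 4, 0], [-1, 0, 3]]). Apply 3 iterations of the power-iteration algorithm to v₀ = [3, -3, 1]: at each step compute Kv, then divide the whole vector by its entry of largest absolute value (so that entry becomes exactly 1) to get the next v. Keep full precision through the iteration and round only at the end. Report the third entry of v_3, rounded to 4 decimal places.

Kv0 = (8.00000, -12.00000, 0.00000); divide by -12.00000 → v1 = (-0.66667, 1.00000, 0.00000)
Kv1 = (-2.00000, 4.00000, 0.66667); divide by 4.00000 → v2 = (-0.50000, 1.00000, 0.16667)
Kv2 = (-1.66667, 4.00000, 1.00000); divide by 4.00000 → v3 = (-0.41667, 1.00000, 0.25000)
Requested entry of v3: -48/-192 = 0.2500

0.2500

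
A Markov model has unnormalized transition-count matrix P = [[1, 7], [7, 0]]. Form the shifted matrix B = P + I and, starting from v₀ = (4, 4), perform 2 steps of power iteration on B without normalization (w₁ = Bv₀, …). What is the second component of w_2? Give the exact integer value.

B = P + I has rows (2, 7); (7, 1)
w1 = Bv₀ = (36, 32)
w2 = Bw1 = (296, 284)
Requested component of w2: 284

284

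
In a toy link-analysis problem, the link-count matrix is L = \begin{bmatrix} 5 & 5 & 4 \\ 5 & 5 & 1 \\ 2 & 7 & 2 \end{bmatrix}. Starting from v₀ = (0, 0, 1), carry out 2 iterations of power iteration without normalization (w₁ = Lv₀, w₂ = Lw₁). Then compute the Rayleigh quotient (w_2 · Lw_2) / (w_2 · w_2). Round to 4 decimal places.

w1 = Lv₀ = (4, 1, 2)
w2 = Lw1 = (33, 27, 19)
Lw2 = (376, 319, 293)
w2·Lw2 = 33·376 + 27·319 + 19·293 = 26588; w2·w2 = 33·33 + 27·27 + 19·19 = 2179
λ ≈ 26588/2179 = 12.2019

λ ≈ 12.2019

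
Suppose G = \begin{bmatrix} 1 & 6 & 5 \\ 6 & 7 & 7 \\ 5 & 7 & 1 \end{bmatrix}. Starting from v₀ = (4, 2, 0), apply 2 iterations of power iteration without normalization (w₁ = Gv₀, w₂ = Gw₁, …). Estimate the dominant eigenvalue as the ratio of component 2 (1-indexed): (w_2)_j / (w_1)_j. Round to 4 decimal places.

λ ≈ 15.7895

w1 = Gv₀ = (1·4 + 6·2 + 5·0; 6·4 + 7·2 + 7·0; 5·4 + 7·2 + 1·0) = (16, 38, 34)
w2 = Gw1 = (1·16 + 6·38 + 5·34; 6·16 + 7·38 + 7·34; 5·16 + 7·38 + 1·34) = (414, 600, 380)
Ratio at component: 600 / 38 = 15.7895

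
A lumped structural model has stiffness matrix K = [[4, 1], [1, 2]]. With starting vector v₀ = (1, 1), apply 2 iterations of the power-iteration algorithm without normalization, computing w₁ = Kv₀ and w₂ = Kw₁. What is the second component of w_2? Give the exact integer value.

11

w1 = Kv₀ = (4·1 + 1·1; 1·1 + 2·1) = (5, 3)
w2 = Kw1 = (4·5 + 1·3; 1·5 + 2·3) = (23, 11)
The requested component of w2 is 11.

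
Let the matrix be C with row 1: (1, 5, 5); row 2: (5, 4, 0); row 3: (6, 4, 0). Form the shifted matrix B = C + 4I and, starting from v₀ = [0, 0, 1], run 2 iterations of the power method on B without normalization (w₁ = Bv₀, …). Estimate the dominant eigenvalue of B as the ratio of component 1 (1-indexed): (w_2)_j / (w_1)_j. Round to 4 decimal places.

B = C + 4I has rows (5, 5, 5); (5, 8, 0); (6, 4, 4)
w1 = Bv₀ = (5·0 + 5·0 + 5·1; 5·0 + 8·0 + 0·1; 6·0 + 4·0 + 4·1) = (5, 0, 4)
w2 = Bw1 = (5·5 + 5·0 + 5·4; 5·5 + 8·0 + 0·4; 6·5 + 4·0 + 4·4) = (45, 25, 46)
Ratio: 45/5 = 9.0000

9.0000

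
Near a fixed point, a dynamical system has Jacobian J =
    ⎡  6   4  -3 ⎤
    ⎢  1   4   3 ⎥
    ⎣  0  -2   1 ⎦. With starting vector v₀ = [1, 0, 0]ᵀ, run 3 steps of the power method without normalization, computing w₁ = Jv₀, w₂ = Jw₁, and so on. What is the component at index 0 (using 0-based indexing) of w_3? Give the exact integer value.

w1 = Jv₀ = (6·1 + 4·0 + (-3)·0; 1·1 + 4·0 + 3·0; 0·1 + (-2)·0 + 1·0) = (6, 1, 0)
w2 = Jw1 = (6·6 + 4·1 + (-3)·0; 1·6 + 4·1 + 3·0; 0·6 + (-2)·1 + 1·0) = (40, 10, -2)
w3 = Jw2 = (286, 74, -22)
The requested component of w3 is 286.

286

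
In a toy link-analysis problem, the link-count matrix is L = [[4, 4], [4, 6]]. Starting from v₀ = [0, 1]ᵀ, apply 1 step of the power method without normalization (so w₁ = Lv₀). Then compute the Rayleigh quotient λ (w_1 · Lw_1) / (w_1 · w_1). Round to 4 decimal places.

λ ≈ 9.0769

w1 = Lv₀ = (4·0 + 4·1; 4·0 + 6·1) = (4, 6)
Lw1 = (40, 52)
w1·Lw1 = 4·40 + 6·52 = 472; w1·w1 = 4·4 + 6·6 = 52
λ ≈ 472/52 = 9.0769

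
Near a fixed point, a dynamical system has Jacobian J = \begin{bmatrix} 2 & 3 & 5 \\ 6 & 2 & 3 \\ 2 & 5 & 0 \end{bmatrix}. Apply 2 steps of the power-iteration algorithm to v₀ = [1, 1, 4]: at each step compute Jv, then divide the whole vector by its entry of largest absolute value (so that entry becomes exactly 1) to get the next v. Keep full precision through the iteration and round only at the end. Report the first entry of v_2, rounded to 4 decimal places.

Jv0 = (25.00000, 20.00000, 7.00000); divide by 25.00000 → v1 = (1.00000, 0.80000, 0.28000)
Jv1 = (5.80000, 8.44000, 6.00000); divide by 8.44000 → v2 = (0.68720, 1.00000, 0.71090)
Requested entry of v2: 145/211 = 0.6872

0.6872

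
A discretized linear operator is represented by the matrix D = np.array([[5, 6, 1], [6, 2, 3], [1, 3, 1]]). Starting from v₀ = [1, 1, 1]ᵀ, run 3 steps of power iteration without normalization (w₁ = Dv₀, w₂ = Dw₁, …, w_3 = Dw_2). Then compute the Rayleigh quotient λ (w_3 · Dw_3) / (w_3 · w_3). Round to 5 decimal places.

λ ≈ 10.43847

w1 = Dv₀ = (12, 11, 5)
w2 = Dw1 = (131, 109, 50)
w3 = Dw2 = (1359, 1154, 508)
Dw3 = (14227, 11986, 5329)
w3·Dw3 = 1359·14227 + 1154·11986 + 508·5329 = 35873469; w3·w3 = 1359·1359 + 1154·1154 + 508·508 = 3436661
λ ≈ 35873469/3436661 = 10.43847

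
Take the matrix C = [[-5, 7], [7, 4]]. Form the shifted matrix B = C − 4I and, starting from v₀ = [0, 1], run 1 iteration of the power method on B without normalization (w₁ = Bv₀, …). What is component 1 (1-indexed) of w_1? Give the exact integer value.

B = C − 4I has rows (-9, 7); (7, 0)
w1 = Bv₀ = ((-9)·0 + 7·1; 7·0 + 0·1) = (7, 0)
Requested component of w1: 7

7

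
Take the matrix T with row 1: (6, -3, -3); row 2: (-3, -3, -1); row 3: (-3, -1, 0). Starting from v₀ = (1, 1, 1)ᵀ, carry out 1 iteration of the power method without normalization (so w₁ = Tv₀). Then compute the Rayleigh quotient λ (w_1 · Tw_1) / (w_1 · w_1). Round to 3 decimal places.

w1 = Tv₀ = (6·1 + (-3)·1 + (-3)·1; (-3)·1 + (-3)·1 + (-1)·1; (-3)·1 + (-1)·1 + 0·1) = (0, -7, -4)
Tw1 = (33, 25, 7)
w1·Tw1 = 0·33 + (-7)·25 + (-4)·7 = -203; w1·w1 = 0·0 + (-7)·(-7) + (-4)·(-4) = 65
λ ≈ -203/65 = -3.123

-3.123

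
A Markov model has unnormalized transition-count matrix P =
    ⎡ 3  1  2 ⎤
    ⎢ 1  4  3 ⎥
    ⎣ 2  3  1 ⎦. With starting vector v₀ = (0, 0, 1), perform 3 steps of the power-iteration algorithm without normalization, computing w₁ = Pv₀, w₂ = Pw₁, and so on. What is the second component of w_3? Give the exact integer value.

w1 = Pv₀ = (2, 3, 1)
w2 = Pw1 = (11, 17, 14)
w3 = Pw2 = (78, 121, 87)
The requested component of w3 is 121.

121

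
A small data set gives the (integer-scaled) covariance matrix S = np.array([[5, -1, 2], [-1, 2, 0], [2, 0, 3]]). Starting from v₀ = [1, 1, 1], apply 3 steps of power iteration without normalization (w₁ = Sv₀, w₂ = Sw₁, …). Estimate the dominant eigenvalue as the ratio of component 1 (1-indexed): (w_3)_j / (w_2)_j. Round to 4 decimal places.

w1 = Sv₀ = (6, 1, 5)
w2 = Sw1 = (39, -4, 27)
w3 = Sw2 = (253, -47, 159)
Ratio at component: 253 / 39 = 6.4872

6.4872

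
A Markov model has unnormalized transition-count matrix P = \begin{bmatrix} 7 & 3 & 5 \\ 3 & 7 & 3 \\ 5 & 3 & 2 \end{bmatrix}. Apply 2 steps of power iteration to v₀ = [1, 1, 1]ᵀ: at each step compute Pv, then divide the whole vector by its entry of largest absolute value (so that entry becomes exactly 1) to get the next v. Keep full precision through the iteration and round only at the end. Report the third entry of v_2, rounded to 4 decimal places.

0.6907

Pv0 = (15.00000, 13.00000, 10.00000); divide by 15.00000 → v1 = (1.00000, 0.86667, 0.66667)
Pv1 = (12.93333, 11.06667, 8.93333); divide by 12.93333 → v2 = (1.00000, 0.85567, 0.69072)
Requested entry of v2: 134/194 = 0.6907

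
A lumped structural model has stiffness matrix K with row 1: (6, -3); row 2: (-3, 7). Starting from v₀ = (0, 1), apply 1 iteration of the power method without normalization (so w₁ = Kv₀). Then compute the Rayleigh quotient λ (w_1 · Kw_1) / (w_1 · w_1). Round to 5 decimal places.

w1 = Kv₀ = (-3, 7)
Kw1 = (-39, 58)
w1·Kw1 = (-3)·(-39) + 7·58 = 523; w1·w1 = (-3)·(-3) + 7·7 = 58
λ ≈ 523/58 = 9.01724

λ ≈ 9.01724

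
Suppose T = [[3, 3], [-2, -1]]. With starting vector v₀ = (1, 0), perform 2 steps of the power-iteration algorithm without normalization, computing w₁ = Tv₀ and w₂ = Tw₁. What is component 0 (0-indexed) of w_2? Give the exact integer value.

w1 = Tv₀ = (3·1 + 3·0; (-2)·1 + (-1)·0) = (3, -2)
w2 = Tw1 = (3·3 + 3·(-2); (-2)·3 + (-1)·(-2)) = (3, -4)
The requested component of w2 is 3.

3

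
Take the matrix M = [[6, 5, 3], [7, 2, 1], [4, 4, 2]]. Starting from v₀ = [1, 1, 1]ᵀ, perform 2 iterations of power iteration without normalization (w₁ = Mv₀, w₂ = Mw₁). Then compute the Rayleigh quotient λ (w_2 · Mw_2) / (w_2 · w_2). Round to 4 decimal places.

11.9918

w1 = Mv₀ = (6·1 + 5·1 + 3·1; 7·1 + 2·1 + 1·1; 4·1 + 4·1 + 2·1) = (14, 10, 10)
w2 = Mw1 = (6·14 + 5·10 + 3·10; 7·14 + 2·10 + 1·10; 4·14 + 4·10 + 2·10) = (164, 128, 116)
Mw2 = (1972, 1520, 1400)
w2·Mw2 = 164·1972 + 128·1520 + 116·1400 = 680368; w2·w2 = 164·164 + 128·128 + 116·116 = 56736
λ ≈ 680368/56736 = 11.9918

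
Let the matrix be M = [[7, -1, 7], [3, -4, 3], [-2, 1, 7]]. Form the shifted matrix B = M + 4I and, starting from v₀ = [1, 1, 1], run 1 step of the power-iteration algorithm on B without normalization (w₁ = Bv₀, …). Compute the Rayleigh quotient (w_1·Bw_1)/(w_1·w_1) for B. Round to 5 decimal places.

B = M + 4I has rows (11, -1, 7); (3, 0, 3); (-2, 1, 11)
w1 = Bv₀ = (11·1 + (-1)·1 + 7·1; 3·1 + 0·1 + 3·1; (-2)·1 + 1·1 + 11·1) = (17, 6, 10)
Bw1 = (251, 81, 82)
w1·Bw1 = 5573; w1·w1 = 425; μ ≈ 5573/425 = 13.11294

μ ≈ 13.11294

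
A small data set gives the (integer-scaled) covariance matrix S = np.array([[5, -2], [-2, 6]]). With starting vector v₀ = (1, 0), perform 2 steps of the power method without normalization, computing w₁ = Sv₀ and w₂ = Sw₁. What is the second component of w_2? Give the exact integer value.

-22

w1 = Sv₀ = (5, -2)
w2 = Sw1 = (29, -22)
The requested component of w2 is -22.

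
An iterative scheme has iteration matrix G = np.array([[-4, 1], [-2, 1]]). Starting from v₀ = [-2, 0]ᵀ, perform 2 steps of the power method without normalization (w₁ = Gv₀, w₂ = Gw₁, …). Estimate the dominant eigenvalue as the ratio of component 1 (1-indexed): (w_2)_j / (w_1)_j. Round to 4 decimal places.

w1 = Gv₀ = (8, 4)
w2 = Gw1 = (-28, -12)
Ratio at component: -28 / 8 = -3.5000

-3.5000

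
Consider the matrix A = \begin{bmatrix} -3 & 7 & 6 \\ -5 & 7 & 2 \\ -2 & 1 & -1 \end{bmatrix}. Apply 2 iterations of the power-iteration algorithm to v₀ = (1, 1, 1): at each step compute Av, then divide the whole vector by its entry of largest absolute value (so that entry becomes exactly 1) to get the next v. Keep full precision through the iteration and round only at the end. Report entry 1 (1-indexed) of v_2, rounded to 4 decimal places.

Av0 = (10.00000, 4.00000, -2.00000); divide by 10.00000 → v1 = (1.00000, 0.40000, -0.20000)
Av1 = (-1.40000, -2.60000, -1.40000); divide by -2.60000 → v2 = (0.53846, 1.00000, 0.53846)
Requested entry of v2: -14/-26 = 0.5385

0.5385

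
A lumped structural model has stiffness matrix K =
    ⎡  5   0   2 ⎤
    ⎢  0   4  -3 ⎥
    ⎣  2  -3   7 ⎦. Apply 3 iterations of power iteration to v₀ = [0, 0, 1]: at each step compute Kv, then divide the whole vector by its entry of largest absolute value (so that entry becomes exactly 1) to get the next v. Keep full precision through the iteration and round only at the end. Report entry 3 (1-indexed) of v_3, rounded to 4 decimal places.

1.0000

Kv0 = (2.00000, -3.00000, 7.00000); divide by 7.00000 → v1 = (0.28571, -0.42857, 1.00000)
Kv1 = (3.42857, -4.71429, 8.85714); divide by 8.85714 → v2 = (0.38710, -0.53226, 1.00000)
Kv2 = (3.93548, -5.12903, 9.37097); divide by 9.37097 → v3 = (0.41997, -0.54733, 1.00000)
Requested entry of v3: 581/581 = 1.0000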